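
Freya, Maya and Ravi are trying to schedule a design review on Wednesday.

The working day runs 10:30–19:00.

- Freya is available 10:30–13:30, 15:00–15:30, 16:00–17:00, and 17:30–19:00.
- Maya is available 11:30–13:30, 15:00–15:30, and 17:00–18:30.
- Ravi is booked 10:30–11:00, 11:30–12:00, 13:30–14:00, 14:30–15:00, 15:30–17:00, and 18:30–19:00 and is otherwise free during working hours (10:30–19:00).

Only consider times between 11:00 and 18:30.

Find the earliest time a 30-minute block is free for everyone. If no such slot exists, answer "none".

12:00

Ravi free within 10:30–19:00: 11:00–11:30, 12:00–13:30, 14:00–14:30, 15:00–15:30, 17:00–18:30.
Freya ∩ Maya: 11:30–13:30, 15:00–15:30, 17:30–18:30.
Freya ∩ Maya ∩ Ravi: 12:00–13:30, 15:00–15:30, 17:30–18:30.
Restricted to 11:00–18:30: 12:00–13:30, 15:00–15:30, 17:30–18:30.
Windows ≥ 30 min: 12:00–13:30, 15:00–15:30, 17:30–18:30.
Earliest such window starts at 12:00.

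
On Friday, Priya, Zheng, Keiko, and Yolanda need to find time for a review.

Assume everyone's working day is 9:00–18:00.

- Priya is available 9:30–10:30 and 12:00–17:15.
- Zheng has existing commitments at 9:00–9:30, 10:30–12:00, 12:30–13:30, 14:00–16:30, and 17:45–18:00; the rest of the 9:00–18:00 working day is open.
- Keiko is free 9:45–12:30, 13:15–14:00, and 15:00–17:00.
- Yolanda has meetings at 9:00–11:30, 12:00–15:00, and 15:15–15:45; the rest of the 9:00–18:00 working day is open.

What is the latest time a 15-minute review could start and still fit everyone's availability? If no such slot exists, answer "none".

16:45

Zheng free within 09:00–18:00: 09:30–10:30, 12:00–12:30, 13:30–14:00, 16:30–17:45.
Yolanda free within 09:00–18:00: 11:30–12:00, 15:00–15:15, 15:45–18:00.
Priya ∩ Zheng: 09:30–10:30, 12:00–12:30, 13:30–14:00, 16:30–17:15.
Priya ∩ Zheng ∩ Keiko: 09:45–10:30, 12:00–12:30, 13:30–14:00, 16:30–17:00.
Priya ∩ Zheng ∩ Keiko ∩ Yolanda: 16:30–17:00.
Windows ≥ 15 min: 16:30–17:00.
Latest start in the last window 16:30–17:00 is 17:00 − 15 min = 16:45.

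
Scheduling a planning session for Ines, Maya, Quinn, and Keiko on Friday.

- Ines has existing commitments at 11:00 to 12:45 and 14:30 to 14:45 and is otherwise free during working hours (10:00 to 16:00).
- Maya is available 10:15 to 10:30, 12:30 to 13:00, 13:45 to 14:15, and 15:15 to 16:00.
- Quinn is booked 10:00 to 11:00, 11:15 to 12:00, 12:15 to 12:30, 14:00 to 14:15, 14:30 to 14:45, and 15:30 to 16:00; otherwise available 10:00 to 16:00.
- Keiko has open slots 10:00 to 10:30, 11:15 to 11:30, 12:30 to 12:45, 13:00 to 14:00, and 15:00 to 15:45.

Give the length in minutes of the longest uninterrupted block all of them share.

15 minutes

Ines free within 10:00–16:00: 10:00–11:00, 12:45–14:30, 14:45–16:00.
Quinn free within 10:00–16:00: 11:00–11:15, 12:00–12:15, 12:30–14:00, 14:15–14:30, 14:45–15:30.
Ines ∩ Maya: 10:15–10:30, 12:45–13:00, 13:45–14:15, 15:15–16:00.
Ines ∩ Maya ∩ Quinn: 12:45–13:00, 13:45–14:00, 15:15–15:30.
Ines ∩ Maya ∩ Quinn ∩ Keiko: 13:45–14:00, 15:15–15:30.
Common window lengths: 15, 15 min; longest is 15.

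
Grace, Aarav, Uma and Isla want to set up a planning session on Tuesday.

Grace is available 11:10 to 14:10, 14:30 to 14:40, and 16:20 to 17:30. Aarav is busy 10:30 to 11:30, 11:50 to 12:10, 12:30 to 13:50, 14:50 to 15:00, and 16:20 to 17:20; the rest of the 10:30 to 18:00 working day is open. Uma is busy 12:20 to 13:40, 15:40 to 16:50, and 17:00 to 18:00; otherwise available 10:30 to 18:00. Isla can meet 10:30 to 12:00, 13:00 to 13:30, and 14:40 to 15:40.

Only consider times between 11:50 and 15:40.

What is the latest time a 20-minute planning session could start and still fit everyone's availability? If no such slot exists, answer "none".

Aarav free within 10:30–18:00: 11:30–11:50, 12:10–12:30, 13:50–14:50, 15:00–16:20, 17:20–18:00.
Uma free within 10:30–18:00: 10:30–12:20, 13:40–15:40, 16:50–17:00.
Grace ∩ Aarav: 11:30–11:50, 12:10–12:30, 13:50–14:10, 14:30–14:40, 17:20–17:30.
Grace ∩ Aarav ∩ Uma: 11:30–11:50, 12:10–12:20, 13:50–14:10, 14:30–14:40.
Grace ∩ Aarav ∩ Uma ∩ Isla: 11:30–11:50.
Restricted to 11:50–15:40: (none).
Windows ≥ 20 min: (none).

none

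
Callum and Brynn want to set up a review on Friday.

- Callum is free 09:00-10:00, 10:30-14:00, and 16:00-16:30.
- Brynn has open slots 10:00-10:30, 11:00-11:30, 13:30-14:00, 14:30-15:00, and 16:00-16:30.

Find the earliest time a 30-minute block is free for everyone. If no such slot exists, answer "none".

11:00

Callum ∩ Brynn: 11:00–11:30, 13:30–14:00, 16:00–16:30.
Windows ≥ 30 min: 11:00–11:30, 13:30–14:00, 16:00–16:30.
Earliest such window starts at 11:00.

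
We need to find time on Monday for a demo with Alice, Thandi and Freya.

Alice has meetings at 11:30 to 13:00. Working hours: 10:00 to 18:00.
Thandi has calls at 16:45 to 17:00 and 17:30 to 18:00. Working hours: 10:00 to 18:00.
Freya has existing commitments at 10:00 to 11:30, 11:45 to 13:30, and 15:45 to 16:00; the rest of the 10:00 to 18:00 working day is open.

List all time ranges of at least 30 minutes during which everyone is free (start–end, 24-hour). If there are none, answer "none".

Alice free within 10:00–18:00: 10:00–11:30, 13:00–18:00.
Thandi free within 10:00–18:00: 10:00–16:45, 17:00–17:30.
Freya free within 10:00–18:00: 11:30–11:45, 13:30–15:45, 16:00–18:00.
Alice ∩ Thandi: 10:00–11:30, 13:00–16:45, 17:00–17:30.
Alice ∩ Thandi ∩ Freya: 13:30–15:45, 16:00–16:45, 17:00–17:30.
Windows ≥ 30 min: 13:30–15:45, 16:00–16:45, 17:00–17:30.

13:30–15:45, 16:00–16:45, 17:00–17:30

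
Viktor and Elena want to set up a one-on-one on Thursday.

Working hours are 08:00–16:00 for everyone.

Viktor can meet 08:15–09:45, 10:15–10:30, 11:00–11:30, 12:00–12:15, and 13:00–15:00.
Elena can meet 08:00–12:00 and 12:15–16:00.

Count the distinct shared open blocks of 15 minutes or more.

Viktor ∩ Elena: 08:15–09:45, 10:15–10:30, 11:00–11:30, 13:00–15:00.
Windows ≥ 15 min: 08:15–09:45, 10:15–10:30, 11:00–11:30, 13:00–15:00.
That's 4 windows.

4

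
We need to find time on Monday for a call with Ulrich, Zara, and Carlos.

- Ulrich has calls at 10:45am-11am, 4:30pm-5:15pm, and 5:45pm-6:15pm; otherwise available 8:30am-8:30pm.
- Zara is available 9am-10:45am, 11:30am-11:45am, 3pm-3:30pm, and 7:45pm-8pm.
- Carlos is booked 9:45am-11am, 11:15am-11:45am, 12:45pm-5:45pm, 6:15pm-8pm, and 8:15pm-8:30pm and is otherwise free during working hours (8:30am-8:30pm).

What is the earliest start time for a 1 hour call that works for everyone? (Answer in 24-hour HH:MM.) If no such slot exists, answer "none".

Ulrich free within 08:30–20:30: 08:30–10:45, 11:00–16:30, 17:15–17:45, 18:15–20:30.
Carlos free within 08:30–20:30: 08:30–09:45, 11:00–11:15, 11:45–12:45, 17:45–18:15, 20:00–20:15.
Ulrich ∩ Zara: 09:00–10:45, 11:30–11:45, 15:00–15:30, 19:45–20:00.
Ulrich ∩ Zara ∩ Carlos: 09:00–09:45.
Windows ≥ 60 min: (none).

none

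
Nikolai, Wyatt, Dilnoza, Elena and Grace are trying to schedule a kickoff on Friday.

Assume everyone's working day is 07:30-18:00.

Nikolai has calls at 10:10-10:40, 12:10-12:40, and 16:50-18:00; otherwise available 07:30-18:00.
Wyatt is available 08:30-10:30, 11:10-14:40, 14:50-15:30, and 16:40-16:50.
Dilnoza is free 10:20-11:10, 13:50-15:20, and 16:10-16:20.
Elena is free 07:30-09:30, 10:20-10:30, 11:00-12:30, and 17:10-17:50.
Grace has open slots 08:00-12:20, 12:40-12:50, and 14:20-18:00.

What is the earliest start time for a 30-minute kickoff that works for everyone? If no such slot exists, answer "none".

none

Nikolai free within 07:30–18:00: 07:30–10:10, 10:40–12:10, 12:40–16:50.
Nikolai ∩ Wyatt: 08:30–10:10, 11:10–12:10, 12:40–14:40, 14:50–15:30, 16:40–16:50.
Nikolai ∩ Wyatt ∩ Dilnoza: 13:50–14:40, 14:50–15:20.
Nikolai ∩ Wyatt ∩ Dilnoza ∩ Elena: (none).
Nikolai ∩ Wyatt ∩ Dilnoza ∩ Elena ∩ Grace: (none).
Windows ≥ 30 min: (none).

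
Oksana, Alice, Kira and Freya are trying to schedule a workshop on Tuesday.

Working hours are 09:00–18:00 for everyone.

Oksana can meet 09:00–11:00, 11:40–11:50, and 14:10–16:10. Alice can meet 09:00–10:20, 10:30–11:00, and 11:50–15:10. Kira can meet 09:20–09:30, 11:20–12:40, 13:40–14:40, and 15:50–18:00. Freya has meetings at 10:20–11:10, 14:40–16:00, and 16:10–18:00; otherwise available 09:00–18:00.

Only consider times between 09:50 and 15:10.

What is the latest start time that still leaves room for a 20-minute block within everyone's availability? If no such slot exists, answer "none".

14:20

Freya free within 09:00–18:00: 09:00–10:20, 11:10–14:40, 16:00–16:10.
Oksana ∩ Alice: 09:00–10:20, 10:30–11:00, 14:10–15:10.
Oksana ∩ Alice ∩ Kira: 09:20–09:30, 14:10–14:40.
Oksana ∩ Alice ∩ Kira ∩ Freya: 09:20–09:30, 14:10–14:40.
Restricted to 09:50–15:10: 14:10–14:40.
Windows ≥ 20 min: 14:10–14:40.
Latest start in the last window 14:10–14:40 is 14:40 − 20 min = 14:20.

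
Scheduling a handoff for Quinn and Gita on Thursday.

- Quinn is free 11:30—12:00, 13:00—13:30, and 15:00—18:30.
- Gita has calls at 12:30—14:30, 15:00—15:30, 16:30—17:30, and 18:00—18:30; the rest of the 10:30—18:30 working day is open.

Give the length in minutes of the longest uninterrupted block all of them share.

Gita free within 10:30–18:30: 10:30–12:30, 14:30–15:00, 15:30–16:30, 17:30–18:00.
Quinn ∩ Gita: 11:30–12:00, 15:30–16:30, 17:30–18:00.
Common window lengths: 30, 60, 30 min; longest is 60.

60 minutes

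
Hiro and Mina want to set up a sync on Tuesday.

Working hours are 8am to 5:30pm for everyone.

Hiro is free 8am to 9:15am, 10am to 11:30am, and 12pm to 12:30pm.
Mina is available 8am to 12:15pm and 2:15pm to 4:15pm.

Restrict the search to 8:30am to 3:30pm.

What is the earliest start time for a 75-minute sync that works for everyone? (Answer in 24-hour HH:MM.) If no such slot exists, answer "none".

Hiro ∩ Mina: 08:00–09:15, 10:00–11:30, 12:00–12:15.
Restricted to 08:30–15:30: 08:30–09:15, 10:00–11:30, 12:00–12:15.
Windows ≥ 75 min: 10:00–11:30.
Earliest such window starts at 10:00.

10:00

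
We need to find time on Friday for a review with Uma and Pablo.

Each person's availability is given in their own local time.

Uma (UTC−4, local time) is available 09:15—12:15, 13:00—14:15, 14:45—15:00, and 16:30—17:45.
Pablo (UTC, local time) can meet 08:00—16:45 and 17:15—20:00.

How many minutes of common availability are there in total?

255 minutes

Uma → UTC: 13:15–16:15, 17:00–18:15, 18:45–19:00, 20:30–21:45.
Pablo → UTC: 08:00–16:45, 17:15–20:00.
Uma ∩ Pablo: 13:15–16:15, 17:15–18:15, 18:45–19:00.
Total common minutes: 180 + 60 + 15 = 255.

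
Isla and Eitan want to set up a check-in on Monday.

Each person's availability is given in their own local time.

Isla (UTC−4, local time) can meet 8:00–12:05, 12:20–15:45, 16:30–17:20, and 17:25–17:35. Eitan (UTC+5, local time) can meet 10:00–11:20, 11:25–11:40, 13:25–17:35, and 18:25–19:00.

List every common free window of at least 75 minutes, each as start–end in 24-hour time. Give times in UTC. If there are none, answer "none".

none

Isla → UTC: 12:00–16:05, 16:20–19:45, 20:30–21:20, 21:25–21:35.
Eitan → UTC: 05:00–06:20, 06:25–06:40, 08:25–12:35, 13:25–14:00.
Isla ∩ Eitan: 12:00–12:35, 13:25–14:00.
Windows ≥ 75 min: (none).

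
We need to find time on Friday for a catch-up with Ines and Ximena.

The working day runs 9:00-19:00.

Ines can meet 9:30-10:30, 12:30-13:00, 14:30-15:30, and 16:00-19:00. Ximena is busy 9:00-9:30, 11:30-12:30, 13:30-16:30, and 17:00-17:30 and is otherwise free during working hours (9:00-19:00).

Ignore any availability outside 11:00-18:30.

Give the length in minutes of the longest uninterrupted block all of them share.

60 minutes

Ximena free within 09:00–19:00: 09:30–11:30, 12:30–13:30, 16:30–17:00, 17:30–19:00.
Ines ∩ Ximena: 09:30–10:30, 12:30–13:00, 16:30–17:00, 17:30–19:00.
Restricted to 11:00–18:30: 12:30–13:00, 16:30–17:00, 17:30–18:30.
Common window lengths: 30, 30, 60 min; longest is 60.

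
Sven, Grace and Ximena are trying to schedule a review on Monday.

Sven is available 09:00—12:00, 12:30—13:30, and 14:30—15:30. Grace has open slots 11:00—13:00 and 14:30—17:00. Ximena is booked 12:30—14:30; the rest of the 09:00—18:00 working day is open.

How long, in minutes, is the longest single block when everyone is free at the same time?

60 minutes

Ximena free within 09:00–18:00: 09:00–12:30, 14:30–18:00.
Sven ∩ Grace: 11:00–12:00, 12:30–13:00, 14:30–15:30.
Sven ∩ Grace ∩ Ximena: 11:00–12:00, 14:30–15:30.
Common window lengths: 60, 60 min; longest is 60.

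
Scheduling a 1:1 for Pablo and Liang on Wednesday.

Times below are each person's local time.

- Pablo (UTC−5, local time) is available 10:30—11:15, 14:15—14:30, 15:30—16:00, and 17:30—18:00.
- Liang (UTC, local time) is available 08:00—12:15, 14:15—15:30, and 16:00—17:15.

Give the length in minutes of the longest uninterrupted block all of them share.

15 minutes

Pablo → UTC: 15:30–16:15, 19:15–19:30, 20:30–21:00, 22:30–23:00.
Liang → UTC: 08:00–12:15, 14:15–15:30, 16:00–17:15.
Pablo ∩ Liang: 16:00–16:15.
Single common window of 15 minutes.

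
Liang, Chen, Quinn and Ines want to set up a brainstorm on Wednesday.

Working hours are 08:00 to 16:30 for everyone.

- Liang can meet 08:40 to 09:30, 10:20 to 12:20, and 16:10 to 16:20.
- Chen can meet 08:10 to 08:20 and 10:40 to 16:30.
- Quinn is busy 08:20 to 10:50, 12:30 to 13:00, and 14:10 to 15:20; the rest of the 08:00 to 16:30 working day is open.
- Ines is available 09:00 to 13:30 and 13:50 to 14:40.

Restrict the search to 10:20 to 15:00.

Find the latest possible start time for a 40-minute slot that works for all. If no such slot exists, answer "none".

11:40

Quinn free within 08:00–16:30: 08:00–08:20, 10:50–12:30, 13:00–14:10, 15:20–16:30.
Liang ∩ Chen: 10:40–12:20, 16:10–16:20.
Liang ∩ Chen ∩ Quinn: 10:50–12:20, 16:10–16:20.
Liang ∩ Chen ∩ Quinn ∩ Ines: 10:50–12:20.
Restricted to 10:20–15:00: 10:50–12:20.
Windows ≥ 40 min: 10:50–12:20.
Latest start in the last window 10:50–12:20 is 12:20 − 40 min = 11:40.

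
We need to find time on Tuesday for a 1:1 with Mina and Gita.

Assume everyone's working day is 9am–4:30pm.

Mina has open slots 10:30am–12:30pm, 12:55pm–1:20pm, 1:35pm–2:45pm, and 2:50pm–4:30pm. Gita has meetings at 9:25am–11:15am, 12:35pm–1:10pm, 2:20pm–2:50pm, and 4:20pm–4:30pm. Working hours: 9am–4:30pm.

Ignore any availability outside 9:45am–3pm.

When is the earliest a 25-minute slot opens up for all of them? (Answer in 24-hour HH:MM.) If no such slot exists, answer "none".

Gita free within 09:00–16:30: 09:00–09:25, 11:15–12:35, 13:10–14:20, 14:50–16:20.
Mina ∩ Gita: 11:15–12:30, 13:10–13:20, 13:35–14:20, 14:50–16:20.
Restricted to 09:45–15:00: 11:15–12:30, 13:10–13:20, 13:35–14:20, 14:50–15:00.
Windows ≥ 25 min: 11:15–12:30, 13:35–14:20.
Earliest such window starts at 11:15.

11:15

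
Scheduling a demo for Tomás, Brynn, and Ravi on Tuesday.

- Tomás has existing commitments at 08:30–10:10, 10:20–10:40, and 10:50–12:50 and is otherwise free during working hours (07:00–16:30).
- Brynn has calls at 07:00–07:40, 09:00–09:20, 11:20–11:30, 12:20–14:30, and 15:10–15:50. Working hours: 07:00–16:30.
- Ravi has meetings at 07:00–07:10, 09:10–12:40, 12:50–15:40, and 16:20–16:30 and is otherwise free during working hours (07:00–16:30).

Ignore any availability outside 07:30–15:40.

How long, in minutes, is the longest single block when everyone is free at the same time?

Tomás free within 07:00–16:30: 07:00–08:30, 10:10–10:20, 10:40–10:50, 12:50–16:30.
Brynn free within 07:00–16:30: 07:40–09:00, 09:20–11:20, 11:30–12:20, 14:30–15:10, 15:50–16:30.
Ravi free within 07:00–16:30: 07:10–09:10, 12:40–12:50, 15:40–16:20.
Tomás ∩ Brynn: 07:40–08:30, 10:10–10:20, 10:40–10:50, 14:30–15:10, 15:50–16:30.
Tomás ∩ Brynn ∩ Ravi: 07:40–08:30, 15:50–16:20.
Restricted to 07:30–15:40: 07:40–08:30.
Single common window of 50 minutes.

50 minutes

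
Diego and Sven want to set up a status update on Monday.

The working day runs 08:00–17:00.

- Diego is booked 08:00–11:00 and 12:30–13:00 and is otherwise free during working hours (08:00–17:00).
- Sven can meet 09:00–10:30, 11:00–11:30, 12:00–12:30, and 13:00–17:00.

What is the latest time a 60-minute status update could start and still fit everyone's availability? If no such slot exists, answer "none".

16:00

Diego free within 08:00–17:00: 11:00–12:30, 13:00–17:00.
Diego ∩ Sven: 11:00–11:30, 12:00–12:30, 13:00–17:00.
Windows ≥ 60 min: 13:00–17:00.
Latest start in the last window 13:00–17:00 is 17:00 − 60 min = 16:00.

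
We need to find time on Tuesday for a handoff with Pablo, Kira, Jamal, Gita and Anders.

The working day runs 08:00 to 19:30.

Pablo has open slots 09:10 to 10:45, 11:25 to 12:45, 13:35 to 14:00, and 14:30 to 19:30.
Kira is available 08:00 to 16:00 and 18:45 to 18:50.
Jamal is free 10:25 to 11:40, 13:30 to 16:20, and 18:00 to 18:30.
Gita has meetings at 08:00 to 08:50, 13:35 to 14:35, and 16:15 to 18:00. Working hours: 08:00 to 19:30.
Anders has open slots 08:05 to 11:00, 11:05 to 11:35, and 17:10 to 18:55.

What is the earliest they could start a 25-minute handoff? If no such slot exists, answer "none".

Gita free within 08:00–19:30: 08:50–13:35, 14:35–16:15, 18:00–19:30.
Pablo ∩ Kira: 09:10–10:45, 11:25–12:45, 13:35–14:00, 14:30–16:00, 18:45–18:50.
Pablo ∩ Kira ∩ Jamal: 10:25–10:45, 11:25–11:40, 13:35–14:00, 14:30–16:00.
Pablo ∩ Kira ∩ Jamal ∩ Gita: 10:25–10:45, 11:25–11:40, 14:35–16:00.
Pablo ∩ Kira ∩ Jamal ∩ Gita ∩ Anders: 10:25–10:45, 11:25–11:35.
Windows ≥ 25 min: (none).

none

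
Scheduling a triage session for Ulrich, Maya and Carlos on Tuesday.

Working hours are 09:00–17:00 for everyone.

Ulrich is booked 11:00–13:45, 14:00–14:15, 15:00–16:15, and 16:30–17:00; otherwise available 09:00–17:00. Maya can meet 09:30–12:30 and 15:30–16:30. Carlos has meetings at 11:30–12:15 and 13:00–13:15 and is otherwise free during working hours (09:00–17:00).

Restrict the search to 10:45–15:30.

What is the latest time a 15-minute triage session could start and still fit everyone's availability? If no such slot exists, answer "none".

10:45

Ulrich free within 09:00–17:00: 09:00–11:00, 13:45–14:00, 14:15–15:00, 16:15–16:30.
Carlos free within 09:00–17:00: 09:00–11:30, 12:15–13:00, 13:15–17:00.
Ulrich ∩ Maya: 09:30–11:00, 16:15–16:30.
Ulrich ∩ Maya ∩ Carlos: 09:30–11:00, 16:15–16:30.
Restricted to 10:45–15:30: 10:45–11:00.
Windows ≥ 15 min: 10:45–11:00.
Latest start in the last window 10:45–11:00 is 11:00 − 15 min = 10:45.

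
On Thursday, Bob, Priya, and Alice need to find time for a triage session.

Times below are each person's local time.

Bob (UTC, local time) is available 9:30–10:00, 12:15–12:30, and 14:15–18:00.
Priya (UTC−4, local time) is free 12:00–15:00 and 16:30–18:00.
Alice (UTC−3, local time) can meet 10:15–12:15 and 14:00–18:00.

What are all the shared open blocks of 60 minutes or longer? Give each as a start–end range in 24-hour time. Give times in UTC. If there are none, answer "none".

Bob → UTC: 09:30–10:00, 12:15–12:30, 14:15–18:00.
Priya → UTC: 16:00–19:00, 20:30–22:00.
Alice → UTC: 13:15–15:15, 17:00–21:00.
Bob ∩ Priya: 16:00–18:00.
Bob ∩ Priya ∩ Alice: 17:00–18:00.
Windows ≥ 60 min: 17:00–18:00.

17:00–18:00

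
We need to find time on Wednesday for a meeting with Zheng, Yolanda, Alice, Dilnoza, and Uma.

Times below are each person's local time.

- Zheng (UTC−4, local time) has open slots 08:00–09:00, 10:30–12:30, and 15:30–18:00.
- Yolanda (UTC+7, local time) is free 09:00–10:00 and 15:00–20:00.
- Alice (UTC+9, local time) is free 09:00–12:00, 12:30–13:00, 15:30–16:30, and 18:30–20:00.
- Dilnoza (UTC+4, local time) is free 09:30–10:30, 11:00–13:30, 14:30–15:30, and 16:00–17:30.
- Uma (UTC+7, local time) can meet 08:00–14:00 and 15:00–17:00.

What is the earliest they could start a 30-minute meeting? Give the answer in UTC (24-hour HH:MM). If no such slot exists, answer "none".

Zheng → UTC: 12:00–13:00, 14:30–16:30, 19:30–22:00.
Yolanda → UTC: 02:00–03:00, 08:00–13:00.
Alice → UTC: 00:00–03:00, 03:30–04:00, 06:30–07:30, 09:30–11:00.
Dilnoza → UTC: 05:30–06:30, 07:00–09:30, 10:30–11:30, 12:00–13:30.
Uma → UTC: 01:00–07:00, 08:00–10:00.
Zheng ∩ Yolanda: 12:00–13:00.
Zheng ∩ Yolanda ∩ Alice: (none).
Zheng ∩ Yolanda ∩ Alice ∩ Dilnoza: (none).
Zheng ∩ Yolanda ∩ Alice ∩ Dilnoza ∩ Uma: (none).
Windows ≥ 30 min: (none).

none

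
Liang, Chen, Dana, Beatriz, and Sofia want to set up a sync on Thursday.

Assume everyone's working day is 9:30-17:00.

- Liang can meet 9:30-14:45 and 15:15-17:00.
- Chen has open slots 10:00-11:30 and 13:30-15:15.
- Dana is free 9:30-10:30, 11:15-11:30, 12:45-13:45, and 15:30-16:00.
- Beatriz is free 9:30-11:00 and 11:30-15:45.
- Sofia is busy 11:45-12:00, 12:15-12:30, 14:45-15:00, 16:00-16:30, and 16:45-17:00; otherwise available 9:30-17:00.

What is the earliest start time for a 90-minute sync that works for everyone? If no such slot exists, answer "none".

none

Sofia free within 09:30–17:00: 09:30–11:45, 12:00–12:15, 12:30–14:45, 15:00–16:00, 16:30–16:45.
Liang ∩ Chen: 10:00–11:30, 13:30–14:45.
Liang ∩ Chen ∩ Dana: 10:00–10:30, 11:15–11:30, 13:30–13:45.
Liang ∩ Chen ∩ Dana ∩ Beatriz: 10:00–10:30, 13:30–13:45.
Liang ∩ Chen ∩ Dana ∩ Beatriz ∩ Sofia: 10:00–10:30, 13:30–13:45.
Windows ≥ 90 min: (none).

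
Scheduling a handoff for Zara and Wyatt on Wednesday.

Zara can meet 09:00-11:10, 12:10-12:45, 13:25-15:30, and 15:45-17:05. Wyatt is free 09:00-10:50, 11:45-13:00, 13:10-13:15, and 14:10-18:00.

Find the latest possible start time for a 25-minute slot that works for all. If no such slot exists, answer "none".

16:40

Zara ∩ Wyatt: 09:00–10:50, 12:10–12:45, 14:10–15:30, 15:45–17:05.
Windows ≥ 25 min: 09:00–10:50, 12:10–12:45, 14:10–15:30, 15:45–17:05.
Latest start in the last window 15:45–17:05 is 17:05 − 25 min = 16:40.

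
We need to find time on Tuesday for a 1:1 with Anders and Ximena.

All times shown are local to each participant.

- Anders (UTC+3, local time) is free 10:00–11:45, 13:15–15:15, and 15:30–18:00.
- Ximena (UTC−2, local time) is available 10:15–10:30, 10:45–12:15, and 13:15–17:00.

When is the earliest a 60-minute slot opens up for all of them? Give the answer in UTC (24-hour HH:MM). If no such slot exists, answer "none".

Anders → UTC: 07:00–08:45, 10:15–12:15, 12:30–15:00.
Ximena → UTC: 12:15–12:30, 12:45–14:15, 15:15–19:00.
Anders ∩ Ximena: 12:45–14:15.
Windows ≥ 60 min: 12:45–14:15.
Earliest such window starts at 12:45.

12:45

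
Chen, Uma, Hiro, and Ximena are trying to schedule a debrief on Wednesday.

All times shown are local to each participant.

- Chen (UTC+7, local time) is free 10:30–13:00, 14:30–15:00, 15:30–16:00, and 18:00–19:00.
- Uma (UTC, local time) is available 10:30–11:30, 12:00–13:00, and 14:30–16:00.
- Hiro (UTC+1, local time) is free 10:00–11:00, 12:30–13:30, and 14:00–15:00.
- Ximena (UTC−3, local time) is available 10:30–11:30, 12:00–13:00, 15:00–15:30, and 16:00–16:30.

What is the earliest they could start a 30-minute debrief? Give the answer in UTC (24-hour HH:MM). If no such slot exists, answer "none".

none

Chen → UTC: 03:30–06:00, 07:30–08:00, 08:30–09:00, 11:00–12:00.
Uma → UTC: 10:30–11:30, 12:00–13:00, 14:30–16:00.
Hiro → UTC: 09:00–10:00, 11:30–12:30, 13:00–14:00.
Ximena → UTC: 13:30–14:30, 15:00–16:00, 18:00–18:30, 19:00–19:30.
Chen ∩ Uma: 11:00–11:30.
Chen ∩ Uma ∩ Hiro: (none).
Chen ∩ Uma ∩ Hiro ∩ Ximena: (none).
Windows ≥ 30 min: (none).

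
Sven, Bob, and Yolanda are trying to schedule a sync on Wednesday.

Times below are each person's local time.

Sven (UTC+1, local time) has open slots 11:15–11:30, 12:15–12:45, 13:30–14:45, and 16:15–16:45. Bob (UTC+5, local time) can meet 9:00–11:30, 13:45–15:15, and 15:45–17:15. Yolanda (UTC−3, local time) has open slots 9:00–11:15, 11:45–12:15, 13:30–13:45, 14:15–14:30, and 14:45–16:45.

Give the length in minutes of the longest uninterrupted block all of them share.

0 minutes

Sven → UTC: 10:15–10:30, 11:15–11:45, 12:30–13:45, 15:15–15:45.
Bob → UTC: 04:00–06:30, 08:45–10:15, 10:45–12:15.
Yolanda → UTC: 12:00–14:15, 14:45–15:15, 16:30–16:45, 17:15–17:30, 17:45–19:45.
Sven ∩ Bob: 11:15–11:45.
Sven ∩ Bob ∩ Yolanda: (none).
No common window.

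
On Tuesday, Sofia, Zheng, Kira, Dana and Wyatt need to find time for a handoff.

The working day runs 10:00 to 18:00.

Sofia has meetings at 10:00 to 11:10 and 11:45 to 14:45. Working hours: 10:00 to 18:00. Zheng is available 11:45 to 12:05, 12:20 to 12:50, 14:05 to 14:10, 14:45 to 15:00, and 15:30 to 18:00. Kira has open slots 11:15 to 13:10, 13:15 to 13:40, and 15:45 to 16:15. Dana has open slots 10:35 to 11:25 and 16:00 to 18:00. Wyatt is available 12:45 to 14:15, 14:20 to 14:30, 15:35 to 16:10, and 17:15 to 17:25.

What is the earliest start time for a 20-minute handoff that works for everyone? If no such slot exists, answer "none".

none

Sofia free within 10:00–18:00: 11:10–11:45, 14:45–18:00.
Sofia ∩ Zheng: 14:45–15:00, 15:30–18:00.
Sofia ∩ Zheng ∩ Kira: 15:45–16:15.
Sofia ∩ Zheng ∩ Kira ∩ Dana: 16:00–16:15.
Sofia ∩ Zheng ∩ Kira ∩ Dana ∩ Wyatt: 16:00–16:10.
Windows ≥ 20 min: (none).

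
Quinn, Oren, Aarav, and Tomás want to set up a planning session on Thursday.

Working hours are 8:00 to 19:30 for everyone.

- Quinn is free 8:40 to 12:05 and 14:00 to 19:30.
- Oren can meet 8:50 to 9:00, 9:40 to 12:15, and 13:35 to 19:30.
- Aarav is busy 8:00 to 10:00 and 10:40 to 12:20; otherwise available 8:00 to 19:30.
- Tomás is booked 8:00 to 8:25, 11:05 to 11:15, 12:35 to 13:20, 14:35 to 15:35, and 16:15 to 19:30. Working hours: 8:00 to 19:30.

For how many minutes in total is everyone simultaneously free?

115 minutes

Aarav free within 08:00–19:30: 10:00–10:40, 12:20–19:30.
Tomás free within 08:00–19:30: 08:25–11:05, 11:15–12:35, 13:20–14:35, 15:35–16:15.
Quinn ∩ Oren: 08:50–09:00, 09:40–12:05, 14:00–19:30.
Quinn ∩ Oren ∩ Aarav: 10:00–10:40, 14:00–19:30.
Quinn ∩ Oren ∩ Aarav ∩ Tomás: 10:00–10:40, 14:00–14:35, 15:35–16:15.
Total common minutes: 40 + 35 + 40 = 115.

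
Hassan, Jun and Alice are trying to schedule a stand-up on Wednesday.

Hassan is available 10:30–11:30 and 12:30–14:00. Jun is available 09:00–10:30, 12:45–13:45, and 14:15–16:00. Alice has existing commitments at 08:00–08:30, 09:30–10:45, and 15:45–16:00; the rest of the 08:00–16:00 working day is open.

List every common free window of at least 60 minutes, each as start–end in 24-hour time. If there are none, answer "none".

Alice free within 08:00–16:00: 08:30–09:30, 10:45–15:45.
Hassan ∩ Jun: 12:45–13:45.
Hassan ∩ Jun ∩ Alice: 12:45–13:45.
Windows ≥ 60 min: 12:45–13:45.

12:45–13:45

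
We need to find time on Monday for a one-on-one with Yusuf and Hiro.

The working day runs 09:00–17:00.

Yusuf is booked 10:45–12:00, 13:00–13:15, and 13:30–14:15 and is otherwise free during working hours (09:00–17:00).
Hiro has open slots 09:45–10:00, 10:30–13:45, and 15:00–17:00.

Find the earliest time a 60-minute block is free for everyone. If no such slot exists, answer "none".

Yusuf free within 09:00–17:00: 09:00–10:45, 12:00–13:00, 13:15–13:30, 14:15–17:00.
Yusuf ∩ Hiro: 09:45–10:00, 10:30–10:45, 12:00–13:00, 13:15–13:30, 15:00–17:00.
Windows ≥ 60 min: 12:00–13:00, 15:00–17:00.
Earliest such window starts at 12:00.

12:00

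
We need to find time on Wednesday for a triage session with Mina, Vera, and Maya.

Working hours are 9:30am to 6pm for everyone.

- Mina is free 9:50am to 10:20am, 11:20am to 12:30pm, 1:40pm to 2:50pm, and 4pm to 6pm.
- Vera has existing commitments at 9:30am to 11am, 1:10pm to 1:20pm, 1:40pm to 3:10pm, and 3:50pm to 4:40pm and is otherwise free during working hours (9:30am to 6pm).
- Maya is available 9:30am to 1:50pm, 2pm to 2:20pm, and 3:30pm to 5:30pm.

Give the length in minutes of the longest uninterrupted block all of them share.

Vera free within 09:30–18:00: 11:00–13:10, 13:20–13:40, 15:10–15:50, 16:40–18:00.
Mina ∩ Vera: 11:20–12:30, 16:40–18:00.
Mina ∩ Vera ∩ Maya: 11:20–12:30, 16:40–17:30.
Common window lengths: 70, 50 min; longest is 70.

70 minutes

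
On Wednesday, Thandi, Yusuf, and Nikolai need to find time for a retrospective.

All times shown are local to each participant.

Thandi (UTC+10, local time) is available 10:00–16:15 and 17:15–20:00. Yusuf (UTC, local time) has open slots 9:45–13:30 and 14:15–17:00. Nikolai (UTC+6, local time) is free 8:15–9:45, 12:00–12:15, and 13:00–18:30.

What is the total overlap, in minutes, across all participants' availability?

15 minutes

Thandi → UTC: 00:00–06:15, 07:15–10:00.
Yusuf → UTC: 09:45–13:30, 14:15–17:00.
Nikolai → UTC: 02:15–03:45, 06:00–06:15, 07:00–12:30.
Thandi ∩ Yusuf: 09:45–10:00.
Thandi ∩ Yusuf ∩ Nikolai: 09:45–10:00.
Total common minutes: 15.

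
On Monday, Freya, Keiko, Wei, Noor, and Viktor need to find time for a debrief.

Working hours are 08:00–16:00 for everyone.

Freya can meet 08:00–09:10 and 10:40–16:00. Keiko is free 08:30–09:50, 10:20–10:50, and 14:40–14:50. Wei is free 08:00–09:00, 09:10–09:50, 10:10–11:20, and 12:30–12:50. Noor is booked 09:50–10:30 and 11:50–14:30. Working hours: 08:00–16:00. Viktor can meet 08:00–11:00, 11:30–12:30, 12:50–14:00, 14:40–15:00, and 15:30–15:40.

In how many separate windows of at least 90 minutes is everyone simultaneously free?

Noor free within 08:00–16:00: 08:00–09:50, 10:30–11:50, 14:30–16:00.
Freya ∩ Keiko: 08:30–09:10, 10:40–10:50, 14:40–14:50.
Freya ∩ Keiko ∩ Wei: 08:30–09:00, 10:40–10:50.
Freya ∩ Keiko ∩ Wei ∩ Noor: 08:30–09:00, 10:40–10:50.
Freya ∩ Keiko ∩ Wei ∩ Noor ∩ Viktor: 08:30–09:00, 10:40–10:50.
Windows ≥ 90 min: (none).
That's 0 windows.

0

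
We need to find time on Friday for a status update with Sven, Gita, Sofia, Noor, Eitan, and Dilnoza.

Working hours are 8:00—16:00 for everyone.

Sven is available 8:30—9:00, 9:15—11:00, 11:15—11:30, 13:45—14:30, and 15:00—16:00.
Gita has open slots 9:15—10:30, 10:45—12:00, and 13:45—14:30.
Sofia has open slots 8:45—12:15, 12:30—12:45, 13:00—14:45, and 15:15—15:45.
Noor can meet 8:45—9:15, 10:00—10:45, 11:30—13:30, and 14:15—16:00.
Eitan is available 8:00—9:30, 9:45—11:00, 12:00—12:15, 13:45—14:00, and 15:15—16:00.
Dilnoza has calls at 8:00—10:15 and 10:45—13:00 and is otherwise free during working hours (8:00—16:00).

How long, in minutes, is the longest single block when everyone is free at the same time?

Dilnoza free within 08:00–16:00: 10:15–10:45, 13:00–16:00.
Sven ∩ Gita: 09:15–10:30, 10:45–11:00, 11:15–11:30, 13:45–14:30.
Sven ∩ Gita ∩ Sofia: 09:15–10:30, 10:45–11:00, 11:15–11:30, 13:45–14:30.
Sven ∩ Gita ∩ Sofia ∩ Noor: 10:00–10:30, 14:15–14:30.
Sven ∩ Gita ∩ Sofia ∩ Noor ∩ Eitan: 10:00–10:30.
Sven ∩ Gita ∩ Sofia ∩ Noor ∩ Eitan ∩ Dilnoza: 10:15–10:30.
Single common window of 15 minutes.

15 minutes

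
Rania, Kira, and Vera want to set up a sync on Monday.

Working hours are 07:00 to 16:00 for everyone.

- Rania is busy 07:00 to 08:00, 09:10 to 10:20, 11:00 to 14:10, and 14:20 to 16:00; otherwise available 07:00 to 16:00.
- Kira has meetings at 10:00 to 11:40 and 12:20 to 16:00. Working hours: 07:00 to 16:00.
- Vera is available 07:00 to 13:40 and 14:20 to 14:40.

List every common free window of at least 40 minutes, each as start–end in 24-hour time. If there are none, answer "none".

Rania free within 07:00–16:00: 08:00–09:10, 10:20–11:00, 14:10–14:20.
Kira free within 07:00–16:00: 07:00–10:00, 11:40–12:20.
Rania ∩ Kira: 08:00–09:10.
Rania ∩ Kira ∩ Vera: 08:00–09:10.
Windows ≥ 40 min: 08:00–09:10.

08:00–09:10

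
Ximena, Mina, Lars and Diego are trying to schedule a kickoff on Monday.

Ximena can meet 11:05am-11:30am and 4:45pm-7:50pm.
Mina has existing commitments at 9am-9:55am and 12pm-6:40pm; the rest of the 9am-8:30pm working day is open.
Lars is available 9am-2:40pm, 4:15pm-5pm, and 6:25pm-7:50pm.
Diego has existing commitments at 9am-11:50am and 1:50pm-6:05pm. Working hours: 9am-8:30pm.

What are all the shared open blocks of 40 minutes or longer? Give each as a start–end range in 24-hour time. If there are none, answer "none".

Mina free within 09:00–20:30: 09:55–12:00, 18:40–20:30.
Diego free within 09:00–20:30: 11:50–13:50, 18:05–20:30.
Ximena ∩ Mina: 11:05–11:30, 18:40–19:50.
Ximena ∩ Mina ∩ Lars: 11:05–11:30, 18:40–19:50.
Ximena ∩ Mina ∩ Lars ∩ Diego: 18:40–19:50.
Windows ≥ 40 min: 18:40–19:50.

18:40–19:50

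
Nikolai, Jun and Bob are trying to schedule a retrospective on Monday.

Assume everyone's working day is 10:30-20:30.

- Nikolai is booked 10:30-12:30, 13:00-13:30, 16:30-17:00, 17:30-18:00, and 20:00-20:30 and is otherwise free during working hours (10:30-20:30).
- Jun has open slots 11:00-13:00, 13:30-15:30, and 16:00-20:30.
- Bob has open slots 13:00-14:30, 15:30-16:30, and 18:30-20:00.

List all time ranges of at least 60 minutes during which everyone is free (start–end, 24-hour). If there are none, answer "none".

Nikolai free within 10:30–20:30: 12:30–13:00, 13:30–16:30, 17:00–17:30, 18:00–20:00.
Nikolai ∩ Jun: 12:30–13:00, 13:30–15:30, 16:00–16:30, 17:00–17:30, 18:00–20:00.
Nikolai ∩ Jun ∩ Bob: 13:30–14:30, 16:00–16:30, 18:30–20:00.
Windows ≥ 60 min: 13:30–14:30, 18:30–20:00.

13:30–14:30, 18:30–20:00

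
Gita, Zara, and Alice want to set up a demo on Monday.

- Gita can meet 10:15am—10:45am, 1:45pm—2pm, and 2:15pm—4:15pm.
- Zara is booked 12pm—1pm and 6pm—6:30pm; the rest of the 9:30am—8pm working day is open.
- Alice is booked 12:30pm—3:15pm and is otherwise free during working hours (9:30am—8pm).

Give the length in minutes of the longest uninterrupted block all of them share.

60 minutes

Zara free within 09:30–20:00: 09:30–12:00, 13:00–18:00, 18:30–20:00.
Alice free within 09:30–20:00: 09:30–12:30, 15:15–20:00.
Gita ∩ Zara: 10:15–10:45, 13:45–14:00, 14:15–16:15.
Gita ∩ Zara ∩ Alice: 10:15–10:45, 15:15–16:15.
Common window lengths: 30, 60 min; longest is 60.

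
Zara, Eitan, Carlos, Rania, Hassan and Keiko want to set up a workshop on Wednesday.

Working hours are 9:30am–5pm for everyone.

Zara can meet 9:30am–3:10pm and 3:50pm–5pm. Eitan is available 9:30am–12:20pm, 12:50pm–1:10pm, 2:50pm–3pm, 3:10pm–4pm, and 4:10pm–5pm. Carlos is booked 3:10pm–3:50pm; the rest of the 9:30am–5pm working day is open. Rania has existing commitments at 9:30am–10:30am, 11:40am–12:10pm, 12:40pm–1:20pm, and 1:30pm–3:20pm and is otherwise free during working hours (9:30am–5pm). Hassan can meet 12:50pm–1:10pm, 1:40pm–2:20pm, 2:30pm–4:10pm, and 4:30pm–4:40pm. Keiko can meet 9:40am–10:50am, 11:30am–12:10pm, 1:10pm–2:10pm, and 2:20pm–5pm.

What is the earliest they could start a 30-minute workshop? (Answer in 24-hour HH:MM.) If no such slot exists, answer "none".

none

Carlos free within 09:30–17:00: 09:30–15:10, 15:50–17:00.
Rania free within 09:30–17:00: 10:30–11:40, 12:10–12:40, 13:20–13:30, 15:20–17:00.
Zara ∩ Eitan: 09:30–12:20, 12:50–13:10, 14:50–15:00, 15:50–16:00, 16:10–17:00.
Zara ∩ Eitan ∩ Carlos: 09:30–12:20, 12:50–13:10, 14:50–15:00, 15:50–16:00, 16:10–17:00.
Zara ∩ Eitan ∩ Carlos ∩ Rania: 10:30–11:40, 12:10–12:20, 15:50–16:00, 16:10–17:00.
Zara ∩ Eitan ∩ Carlos ∩ Rania ∩ Hassan: 15:50–16:00, 16:30–16:40.
Zara ∩ Eitan ∩ Carlos ∩ Rania ∩ Hassan ∩ Keiko: 15:50–16:00, 16:30–16:40.
Windows ≥ 30 min: (none).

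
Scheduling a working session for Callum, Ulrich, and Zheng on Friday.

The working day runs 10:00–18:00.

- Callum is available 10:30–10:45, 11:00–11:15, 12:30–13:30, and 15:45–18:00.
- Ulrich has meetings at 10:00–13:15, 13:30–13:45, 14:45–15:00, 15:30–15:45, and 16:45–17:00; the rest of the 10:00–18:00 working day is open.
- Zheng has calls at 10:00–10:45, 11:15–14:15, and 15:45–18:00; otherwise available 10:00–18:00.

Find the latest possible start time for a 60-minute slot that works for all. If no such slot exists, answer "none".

none

Ulrich free within 10:00–18:00: 13:15–13:30, 13:45–14:45, 15:00–15:30, 15:45–16:45, 17:00–18:00.
Zheng free within 10:00–18:00: 10:45–11:15, 14:15–15:45.
Callum ∩ Ulrich: 13:15–13:30, 15:45–16:45, 17:00–18:00.
Callum ∩ Ulrich ∩ Zheng: (none).
Windows ≥ 60 min: (none).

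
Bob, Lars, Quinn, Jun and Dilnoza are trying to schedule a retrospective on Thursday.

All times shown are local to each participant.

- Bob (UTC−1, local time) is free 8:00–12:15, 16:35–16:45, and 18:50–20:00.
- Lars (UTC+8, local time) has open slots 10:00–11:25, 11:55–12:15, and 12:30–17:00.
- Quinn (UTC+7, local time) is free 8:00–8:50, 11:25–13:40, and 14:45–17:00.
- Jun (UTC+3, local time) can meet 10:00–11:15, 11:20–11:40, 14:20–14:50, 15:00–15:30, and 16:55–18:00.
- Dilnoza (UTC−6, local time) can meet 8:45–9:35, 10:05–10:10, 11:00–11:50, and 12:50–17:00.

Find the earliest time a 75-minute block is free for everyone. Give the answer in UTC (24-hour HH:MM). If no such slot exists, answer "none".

none

Bob → UTC: 09:00–13:15, 17:35–17:45, 19:50–21:00.
Lars → UTC: 02:00–03:25, 03:55–04:15, 04:30–09:00.
Quinn → UTC: 01:00–01:50, 04:25–06:40, 07:45–10:00.
Jun → UTC: 07:00–08:15, 08:20–08:40, 11:20–11:50, 12:00–12:30, 13:55–15:00.
Dilnoza → UTC: 14:45–15:35, 16:05–16:10, 17:00–17:50, 18:50–23:00.
Bob ∩ Lars: (none).
Bob ∩ Lars ∩ Quinn: (none).
Bob ∩ Lars ∩ Quinn ∩ Jun: (none).
Bob ∩ Lars ∩ Quinn ∩ Jun ∩ Dilnoza: (none).
Windows ≥ 75 min: (none).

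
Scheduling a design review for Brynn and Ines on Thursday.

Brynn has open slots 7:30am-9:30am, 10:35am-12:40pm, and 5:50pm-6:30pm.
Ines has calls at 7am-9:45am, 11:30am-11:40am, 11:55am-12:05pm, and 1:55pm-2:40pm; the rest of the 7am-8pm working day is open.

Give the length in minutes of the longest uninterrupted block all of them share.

55 minutes

Ines free within 07:00–20:00: 09:45–11:30, 11:40–11:55, 12:05–13:55, 14:40–20:00.
Brynn ∩ Ines: 10:35–11:30, 11:40–11:55, 12:05–12:40, 17:50–18:30.
Common window lengths: 55, 15, 35, 40 min; longest is 55.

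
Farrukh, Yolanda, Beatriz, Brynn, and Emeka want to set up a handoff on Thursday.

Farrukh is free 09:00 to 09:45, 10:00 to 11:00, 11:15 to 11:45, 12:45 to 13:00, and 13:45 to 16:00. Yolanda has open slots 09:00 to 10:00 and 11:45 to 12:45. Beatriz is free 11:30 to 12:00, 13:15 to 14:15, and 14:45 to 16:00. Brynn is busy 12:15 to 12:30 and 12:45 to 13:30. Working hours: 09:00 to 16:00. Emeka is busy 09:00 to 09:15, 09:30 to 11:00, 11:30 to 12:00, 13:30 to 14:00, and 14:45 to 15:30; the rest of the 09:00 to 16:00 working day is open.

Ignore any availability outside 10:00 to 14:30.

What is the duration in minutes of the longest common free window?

Brynn free within 09:00–16:00: 09:00–12:15, 12:30–12:45, 13:30–16:00.
Emeka free within 09:00–16:00: 09:15–09:30, 11:00–11:30, 12:00–13:30, 14:00–14:45, 15:30–16:00.
Farrukh ∩ Yolanda: 09:00–09:45.
Farrukh ∩ Yolanda ∩ Beatriz: (none).
Farrukh ∩ Yolanda ∩ Beatriz ∩ Brynn: (none).
Farrukh ∩ Yolanda ∩ Beatriz ∩ Brynn ∩ Emeka: (none).
Restricted to 10:00–14:30: (none).
No common window.

0 minutes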